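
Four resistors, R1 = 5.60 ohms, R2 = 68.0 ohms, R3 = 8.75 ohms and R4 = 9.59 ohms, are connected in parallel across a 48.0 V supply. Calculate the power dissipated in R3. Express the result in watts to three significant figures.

R3 sits directly across the source, so P = V²/R with V = 48.0 V.
P_R3 = V² / R3 = (48.0)² / 8.75 Ω = 263.3 W

263 W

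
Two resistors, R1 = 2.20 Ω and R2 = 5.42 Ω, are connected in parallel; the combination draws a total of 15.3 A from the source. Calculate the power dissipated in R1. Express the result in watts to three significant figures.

261 W

Only the total current is stated, so first find the parallel equivalent to get the voltage across the combination.
1/R_eq = 1/2.20 + 1/5.42 ⇒ R_eq = 1.565 Ω
V = I_total × R_eq = 15.30 × 1.565 = 23.94 V
P_R1 = V² / R1 = (23.94)² / 2.20 = 260.6 W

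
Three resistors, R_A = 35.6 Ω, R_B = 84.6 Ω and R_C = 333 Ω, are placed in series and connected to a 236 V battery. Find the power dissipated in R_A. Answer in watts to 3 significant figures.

Every series element carries the same I. Get I from the total resistance, then P = I² × R_A.
R_total = 35.6 + 84.6 + 333 = 453.2 Ω
I = V / R_total = 236 / 453.2 = 0.5207 A
P_R_A = I² × R_A = (0.5207)² × 35.6 = 9.654 W

9.65 W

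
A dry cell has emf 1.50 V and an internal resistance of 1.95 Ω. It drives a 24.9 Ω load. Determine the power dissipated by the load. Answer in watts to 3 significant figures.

0.0777 W

Load and internal resistance form a series loop — compute the loop current, then the load power via I²R.
I = ε / (r + R) = 1.50 / (1.95 + 24.9) = 0.05587 A
P_load = I² R = (0.05587)² × 24.9 = 0.07771 W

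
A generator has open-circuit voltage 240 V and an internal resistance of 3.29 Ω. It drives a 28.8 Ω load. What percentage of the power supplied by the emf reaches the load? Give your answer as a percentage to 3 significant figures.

89.7 %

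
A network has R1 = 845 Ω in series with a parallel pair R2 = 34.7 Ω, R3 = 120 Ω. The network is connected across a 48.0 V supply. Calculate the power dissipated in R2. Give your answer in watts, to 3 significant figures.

0.0633 W

Replace R2 and R3 with their parallel equivalent so the circuit becomes R1 in series with R_p.
R_p = (34.7×120)/(34.7+120) = 26.92 Ω
R_total = 845 + 26.92 = 871.9 Ω
I = V / R_total = 48.0 / 871.9 = 0.05505 A
Voltage across the parallel pair: V_p = I × R_p = 0.05505 × 26.92 = 1.482 V
With V_p across R2, its power is V_p²/R2.
P_R2 = (1.482)² / 34.7 = 0.06328 W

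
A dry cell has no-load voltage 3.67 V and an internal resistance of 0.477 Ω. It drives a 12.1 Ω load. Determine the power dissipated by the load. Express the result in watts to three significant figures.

Find the circuit current first, then P = I²R for the load (series elements share I).
I = ε / (r + R) = 3.67 / (0.477 + 12.1) = 0.2918 A
P_load = I² R = (0.2918)² × 12.1 = 1.030 W

1.03 W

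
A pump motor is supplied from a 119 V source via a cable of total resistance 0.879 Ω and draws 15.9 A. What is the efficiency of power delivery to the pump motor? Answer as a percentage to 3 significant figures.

The cable carries the full 15.9 A.
P_line = I² R_line = (15.90)² × 0.879 = 222.2 W
P_source = V I = 119 × 15.90 = 1892 W; P_load = 1670 W
η = P_load / P_source = 1670 / 1892 = 0.8826

88.3 %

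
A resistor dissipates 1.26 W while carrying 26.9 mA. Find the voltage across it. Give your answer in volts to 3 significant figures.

46.8 V

The two known quantities fix the third via V = P / I.
V = 1.26 / 0.02690 = 46.84 V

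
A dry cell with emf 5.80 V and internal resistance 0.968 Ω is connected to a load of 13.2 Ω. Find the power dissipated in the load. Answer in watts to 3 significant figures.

2.21 W

The internal resistance and the load are in series, so the same I flows through both; get I from ε/(r+R), then I²R for the load.
I = ε / (r + R) = 5.80 / (0.968 + 13.2) = 0.4094 A
P_load = I² R = (0.4094)² × 13.2 = 2.212 W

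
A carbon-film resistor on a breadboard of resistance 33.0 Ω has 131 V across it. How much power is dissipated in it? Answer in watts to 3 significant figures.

520 W

We know the drop across the element and its resistance — P = V²/R, one step.
P = (131 V)² / 33.0 Ω = 520.0 W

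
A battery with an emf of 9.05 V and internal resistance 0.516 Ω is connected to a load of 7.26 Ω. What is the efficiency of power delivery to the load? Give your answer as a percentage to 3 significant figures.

Efficiency is P_load / P_total. With a series r and R sharing the same I, P = I²R for each, so η = R/(R+r).
η = R / (R + r) = 7.26 / (7.26 + 0.516) = 0.9336

93.4 %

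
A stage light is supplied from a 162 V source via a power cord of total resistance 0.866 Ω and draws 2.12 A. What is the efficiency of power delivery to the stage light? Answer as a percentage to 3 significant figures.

The power cord carries the full 2.12 A.
P_line = I² R_line = (2.120)² × 0.866 = 3.892 W
P_source = V I = 162 × 2.120 = 343.4 W; P_load = 339.5 W
η = P_load / P_source = 339.5 / 343.4 = 0.9887

98.9 %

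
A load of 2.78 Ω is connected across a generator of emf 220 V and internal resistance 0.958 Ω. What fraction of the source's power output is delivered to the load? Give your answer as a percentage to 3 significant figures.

Both r and R carry the same current, so the power split is just the resistance split: η = R/(R+r).
η = R / (R + r) = 2.78 / (2.78 + 0.958) = 0.7437

74.4 %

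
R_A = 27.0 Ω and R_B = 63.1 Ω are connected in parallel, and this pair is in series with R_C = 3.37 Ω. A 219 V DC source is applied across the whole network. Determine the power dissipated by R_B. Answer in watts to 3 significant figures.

Collapse the R_A‖R_B pair into one equivalent R_p; then R_p and R_C form a series string.
R_p = (27.0×63.1)/(27.0+63.1) = 18.91 Ω
R_total = R_p + 3.37 = 18.91 + 3.37 = 22.28 Ω
I = V / R_total = 219 / 22.28 = 9.830 A
Voltage across the parallel pair: V_p = I × R_p = 9.830 × 18.91 = 185.9 V
R_B sits across V_p; its power is V_p²/R.
P_R_B = (185.9)² / 63.1 = 547.5 W

548 W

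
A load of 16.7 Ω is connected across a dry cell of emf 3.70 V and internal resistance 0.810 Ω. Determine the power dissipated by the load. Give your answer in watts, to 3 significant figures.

0.746 W

With r and R in series, I = ε/(r+R); the load dissipates I²R.
I = ε / (r + R) = 3.70 / (0.810 + 16.7) = 0.2113 A
P_load = I² R = (0.2113)² × 16.7 = 0.7457 W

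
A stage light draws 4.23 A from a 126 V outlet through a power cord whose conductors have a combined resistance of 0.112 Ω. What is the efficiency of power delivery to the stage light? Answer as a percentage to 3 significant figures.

99.6 %

The power cord carries the full 4.23 A.
P_line = I² R_line = (4.230)² × 0.112 = 2.004 W
P_source = V I = 126 × 4.230 = 533.0 W; P_load = 531.0 W
η = P_load / P_source = 531.0 / 533.0 = 0.9962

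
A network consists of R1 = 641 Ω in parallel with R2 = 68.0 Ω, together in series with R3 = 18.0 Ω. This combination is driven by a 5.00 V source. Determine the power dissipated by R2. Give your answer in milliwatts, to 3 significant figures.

220 mW

Reduce the parallel combination to a single R_p; the circuit then becomes R_p in series with the remaining resistor.
R_p = (641×68.0)/(641+68.0) = 61.48 Ω
R_total = R_p + 18.0 = 61.48 + 18.0 = 79.48 Ω
I = V / R_total = 5.00 / 79.48 = 0.06291 A
Voltage across the parallel pair: V_p = I × R_p = 0.06291 × 61.48 = 3.868 V
R2 has V_p across it, so P = V_p²/R2.
P_R2 = (3.868)² / 68.0 = 0.2200 W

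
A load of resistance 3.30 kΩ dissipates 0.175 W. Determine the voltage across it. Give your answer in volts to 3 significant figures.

24.0 V

From P = V I = I²R = V²/R, with the two given quantities we get V = √(P R).
V = √(0.175 × 3300) = 24.03 V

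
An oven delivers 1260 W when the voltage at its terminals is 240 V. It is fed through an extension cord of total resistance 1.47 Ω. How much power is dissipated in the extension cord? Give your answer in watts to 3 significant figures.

The extension cord and load are in series, so the same current flows in both; the loss is I²R_line.
I = P / V = 1260 / 240 = 5.250 A through the extension cord.
P_line = I² R_line = (5.250)² × 1.47 = 40.52 W

40.5 W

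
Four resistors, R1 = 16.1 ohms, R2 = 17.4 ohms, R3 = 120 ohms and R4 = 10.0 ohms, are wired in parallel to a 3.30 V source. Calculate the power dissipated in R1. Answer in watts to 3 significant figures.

0.676 W

Parallel branches share the same voltage; P = V²/R gives the branch power in one step.
P_R1 = V² / R1 = (3.30)² / 16.1 Ω = 0.6764 W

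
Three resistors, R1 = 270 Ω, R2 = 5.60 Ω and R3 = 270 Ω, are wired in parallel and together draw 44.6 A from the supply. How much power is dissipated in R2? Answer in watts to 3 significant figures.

10300 W

Only the total current is stated, so first find the parallel equivalent to get the voltage across the combination.
1/R_eq = 1/270 + 1/5.60 + 1/270 ⇒ R_eq = 5.377 Ω
V = I_total × R_eq = 44.60 × 5.377 = 239.8 V
P_R2 = V² / R2 = (239.8)² / 5.60 = 10270 W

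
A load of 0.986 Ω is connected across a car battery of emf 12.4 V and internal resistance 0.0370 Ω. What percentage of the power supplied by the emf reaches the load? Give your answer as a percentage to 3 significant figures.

Both r and R carry the same current, so the power split is just the resistance split: η = R/(R+r).
η = R / (R + r) = 0.986 / (0.986 + 0.0370) = 0.9638

96.4 %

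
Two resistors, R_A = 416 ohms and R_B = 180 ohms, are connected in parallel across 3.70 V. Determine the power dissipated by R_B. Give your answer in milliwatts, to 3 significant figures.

76.1 mW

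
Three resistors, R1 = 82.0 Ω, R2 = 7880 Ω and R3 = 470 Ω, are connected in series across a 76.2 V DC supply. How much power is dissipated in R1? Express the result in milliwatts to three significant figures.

Since the resistors are in series they all carry the loop current I = V/R_total; the power in any one is I²R.
R_total = 82.0 + 7880 + 470 = 8432 Ω
I = V / R_total = 76.2 / 8432 = 0.009037 A
P_R1 = I² × R1 = (0.009037)² × 82.0 = 0.006697 W

6.70 mW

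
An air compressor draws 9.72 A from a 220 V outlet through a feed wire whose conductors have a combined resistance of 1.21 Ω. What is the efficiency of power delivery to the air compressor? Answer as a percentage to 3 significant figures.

94.7 %

The feed wire carries the full 9.72 A.
P_line = I² R_line = (9.720)² × 1.21 = 114.3 W
P_source = V I = 220 × 9.720 = 2138 W; P_load = 2024 W
η = P_load / P_source = 2024 / 2138 = 0.9465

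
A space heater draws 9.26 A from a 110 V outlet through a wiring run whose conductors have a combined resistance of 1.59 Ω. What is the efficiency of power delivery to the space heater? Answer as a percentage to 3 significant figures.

86.6 %

The wiring run carries the full 9.26 A.
P_line = I² R_line = (9.260)² × 1.59 = 136.3 W
P_source = V I = 110 × 9.260 = 1019 W; P_load = 882.3 W
η = P_load / P_source = 882.3 / 1019 = 0.8662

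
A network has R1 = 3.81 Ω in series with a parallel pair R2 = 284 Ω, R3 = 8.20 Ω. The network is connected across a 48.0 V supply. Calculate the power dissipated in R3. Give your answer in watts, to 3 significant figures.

129 W

Collapse R2‖R3 to a single equivalent, reducing the network to two series elements.
R_p = (284×8.20)/(284+8.20) = 7.970 Ω
R_total = 3.81 + 7.970 = 11.78 Ω
I = V / R_total = 48.0 / 11.78 = 4.075 A
Voltage across the parallel pair: V_p = I × R_p = 4.075 × 7.970 = 32.48 V
With V_p across R3, its power is V_p²/R3.
P_R3 = (32.48)² / 8.20 = 128.6 W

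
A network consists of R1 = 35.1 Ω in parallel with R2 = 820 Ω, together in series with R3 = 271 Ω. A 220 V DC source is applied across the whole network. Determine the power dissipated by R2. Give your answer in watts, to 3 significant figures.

Combine R1 and R2 into their parallel equivalent first, reducing the network to two series resistors.
R_p = (35.1×820)/(35.1+820) = 33.66 Ω
R_total = R_p + 271 = 33.66 + 271 = 304.7 Ω
I = V / R_total = 220 / 304.7 = 0.7221 A
Voltage across the parallel pair: V_p = I × R_p = 0.7221 × 33.66 = 24.31 V
R2 has V_p across it, so P = V_p²/R2.
P_R2 = (24.31)² / 820 = 0.7205 W

0.720 W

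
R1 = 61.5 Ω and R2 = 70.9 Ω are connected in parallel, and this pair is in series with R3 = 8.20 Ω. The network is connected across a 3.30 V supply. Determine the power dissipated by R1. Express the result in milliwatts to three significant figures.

Reduce the parallel combination to a single R_p; the circuit then becomes R_p in series with the remaining resistor.
R_p = (61.5×70.9)/(61.5+70.9) = 32.93 Ω
R_total = R_p + 8.20 = 32.93 + 8.20 = 41.13 Ω
I = V / R_total = 3.30 / 41.13 = 0.08023 A
Voltage across the parallel pair: V_p = I × R_p = 0.08023 × 32.93 = 2.642 V
Use P = V²/R for R1 with V = V_p.
P_R1 = (2.642)² / 61.5 = 0.1135 W

114 mW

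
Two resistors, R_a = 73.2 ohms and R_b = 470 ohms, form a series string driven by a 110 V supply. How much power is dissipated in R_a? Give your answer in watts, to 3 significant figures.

In a series string the same current flows through every resistor — find that current, then P = I²R for the one we want.
R_total = 73.2 + 470 = 543.2 Ω
I = V / R_total = 110 / 543.2 = 0.2025 A
P_R_a = I² × R_a = (0.2025)² × 73.2 = 3.002 W

3.00 W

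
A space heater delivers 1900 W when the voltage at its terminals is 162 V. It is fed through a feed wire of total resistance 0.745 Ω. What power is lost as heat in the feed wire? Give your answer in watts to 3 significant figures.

102 W

Only the current and the line resistance are needed for the I²R loss.
I = P / V = 1900 / 162 = 11.73 A through the feed wire.
P_line = I² R_line = (11.73)² × 0.745 = 102.5 W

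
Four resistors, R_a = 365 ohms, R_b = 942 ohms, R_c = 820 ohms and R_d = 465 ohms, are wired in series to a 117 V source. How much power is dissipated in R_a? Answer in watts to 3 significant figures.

0.744 W

Every series element carries the same I. Get I from the total resistance, then P = I² × R_a.
R_total = 365 + 942 + 820 + 465 = 2592 Ω
I = V / R_total = 117 / 2592 = 0.04514 A
P_R_a = I² × R_a = (0.04514)² × 365 = 0.7437 W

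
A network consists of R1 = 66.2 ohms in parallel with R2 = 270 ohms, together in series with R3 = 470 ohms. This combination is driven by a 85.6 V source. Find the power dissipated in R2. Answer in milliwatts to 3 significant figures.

280 mW

Collapse the R1‖R2 pair into one equivalent R_p; then R_p and R3 form a series string.
R_p = (66.2×270)/(66.2+270) = 53.16 Ω
R_total = R_p + 470 = 53.16 + 470 = 523.2 Ω
I = V / R_total = 85.6 / 523.2 = 0.1636 A
Voltage across the parallel pair: V_p = I × R_p = 0.1636 × 53.16 = 8.699 V
R2 sits across V_p; its power is V_p²/R.
P_R2 = (8.699)² / 270 = 0.2803 W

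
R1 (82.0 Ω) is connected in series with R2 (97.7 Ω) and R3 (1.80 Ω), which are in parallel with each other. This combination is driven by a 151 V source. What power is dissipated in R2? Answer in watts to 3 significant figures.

Collapse R2‖R3 to a single equivalent, reducing the network to two series elements.
R_p = (97.7×1.80)/(97.7+1.80) = 1.767 Ω
R_total = 82.0 + 1.767 = 83.77 Ω
I = V / R_total = 151 / 83.77 = 1.803 A
Voltage across the parallel pair: V_p = I × R_p = 1.803 × 1.767 = 3.186 V
R2 sees V_p directly, so P = V_p² / R2.
P_R2 = (3.186)² / 97.7 = 0.1039 W

0.104 W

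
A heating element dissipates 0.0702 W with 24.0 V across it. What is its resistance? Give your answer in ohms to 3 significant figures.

Inverting the appropriate power form: R = V² / P.
R = (24.0)² / 0.0702 = 8205 Ω

8210 Ω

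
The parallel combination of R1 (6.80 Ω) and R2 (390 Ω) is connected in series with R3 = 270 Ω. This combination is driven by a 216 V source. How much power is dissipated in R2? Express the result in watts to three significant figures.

Combine R1 and R2 into their parallel equivalent first, reducing the network to two series resistors.
R_p = (6.80×390)/(6.80+390) = 6.683 Ω
R_total = R_p + 270 = 6.683 + 270 = 276.7 Ω
I = V / R_total = 216 / 276.7 = 0.7807 A
Voltage across the parallel pair: V_p = I × R_p = 0.7807 × 6.683 = 5.218 V
R2 has V_p across it, so P = V_p²/R2.
P_R2 = (5.218)² / 390 = 0.06980 W

0.0698 W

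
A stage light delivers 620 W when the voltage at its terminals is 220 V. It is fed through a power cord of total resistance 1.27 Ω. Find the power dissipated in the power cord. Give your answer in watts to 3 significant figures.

The power cord is a series resistance carrying the load current; its dissipation is I²R_line.
I = P / V = 620 / 220 = 2.818 A through the power cord.
P_line = I² R_line = (2.818)² × 1.27 = 10.09 W

10.1 W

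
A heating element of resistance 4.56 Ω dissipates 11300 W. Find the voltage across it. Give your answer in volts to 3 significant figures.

227 V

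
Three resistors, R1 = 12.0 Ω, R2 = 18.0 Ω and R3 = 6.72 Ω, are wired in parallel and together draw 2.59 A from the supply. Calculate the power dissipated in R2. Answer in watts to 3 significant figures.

The branches share the same voltage, but only the total current is given — find V from the equivalent resistance first.
1/R_eq = 1/12.0 + 1/18.0 + 1/6.72 ⇒ R_eq = 3.476 Ω
V = I_total × R_eq = 2.590 × 3.476 = 9.002 V
P_R2 = V² / R2 = (9.002)² / 18.0 = 4.502 W

4.50 W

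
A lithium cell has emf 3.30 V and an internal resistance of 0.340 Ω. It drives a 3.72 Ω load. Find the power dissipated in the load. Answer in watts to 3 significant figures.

2.46 W

Load and internal resistance form a series loop — compute the loop current, then the load power via I²R.
I = ε / (r + R) = 3.30 / (0.340 + 3.72) = 0.8128 A
P_load = I² R = (0.8128)² × 3.72 = 2.458 W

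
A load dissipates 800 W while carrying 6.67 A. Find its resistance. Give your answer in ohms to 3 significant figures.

From P = V I = I²R = V²/R, with the two given quantities we get R = P / I².
R = 800 / (6.670)² = 17.98 Ω

18.0 Ω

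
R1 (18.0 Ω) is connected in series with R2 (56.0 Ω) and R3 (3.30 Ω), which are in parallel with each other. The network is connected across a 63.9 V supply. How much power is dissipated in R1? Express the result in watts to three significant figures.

Collapse R2‖R3 to a single equivalent, reducing the network to two series elements.
R_p = (56.0×3.30)/(56.0+3.30) = 3.116 Ω
R_total = 18.0 + 3.116 = 21.12 Ω
I = V / R_total = 63.9 / 21.12 = 3.026 A
All the current flows through R1; use P = I²R.
P_R1 = (3.026)² × 18.0 = 164.8 W

165 W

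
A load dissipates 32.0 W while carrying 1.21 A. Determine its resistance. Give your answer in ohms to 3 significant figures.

The two known quantities fix the third via R = P / I².
R = 32.0 / (1.210)² = 21.86 Ω

21.9 Ω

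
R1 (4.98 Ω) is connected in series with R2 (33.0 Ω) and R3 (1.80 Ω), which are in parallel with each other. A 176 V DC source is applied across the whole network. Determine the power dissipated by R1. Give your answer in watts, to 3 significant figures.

3450 W

First combine the parallel branches into one equivalent R_p, then R1 + R_p is a series pair.
R_p = (33.0×1.80)/(33.0+1.80) = 1.707 Ω
R_total = 4.98 + 1.707 = 6.687 Ω
I = V / R_total = 176 / 6.687 = 26.32 A
The full supply current passes through R1: P = I²R.
P_R1 = (26.32)² × 4.98 = 3450 W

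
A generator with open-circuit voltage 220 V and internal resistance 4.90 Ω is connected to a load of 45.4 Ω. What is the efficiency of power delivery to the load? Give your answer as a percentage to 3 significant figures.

η = P_load/(P_load+P_int) = I²R/(I²R+I²r) = R/(R+r) — the I² cancels for series elements.
η = R / (R + r) = 45.4 / (45.4 + 4.90) = 0.9026

90.3 %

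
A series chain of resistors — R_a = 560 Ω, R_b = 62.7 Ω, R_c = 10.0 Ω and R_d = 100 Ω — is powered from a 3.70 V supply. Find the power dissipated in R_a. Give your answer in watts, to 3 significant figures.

The current is common to all series resistors; compute it, then apply P = I²R for the target.
R_total = 560 + 62.7 + 10.0 + 100 = 732.7 Ω
I = V / R_total = 3.70 / 732.7 = 0.005050 A
P_R_a = I² × R_a = (0.005050)² × 560 = 0.01428 W

0.0143 W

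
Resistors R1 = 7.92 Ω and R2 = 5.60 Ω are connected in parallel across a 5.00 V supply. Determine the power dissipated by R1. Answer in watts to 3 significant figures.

R1 sits directly across the source, so P = V²/R with V = 5.00 V.
P_R1 = V² / R1 = (5.00)² / 7.92 Ω = 3.157 W

3.16 W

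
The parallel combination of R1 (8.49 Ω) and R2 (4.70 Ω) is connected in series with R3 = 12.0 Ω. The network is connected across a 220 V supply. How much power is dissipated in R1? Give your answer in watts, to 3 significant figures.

231 W

Collapse the R1‖R2 pair into one equivalent R_p; then R_p and R3 form a series string.
R_p = (8.49×4.70)/(8.49+4.70) = 3.025 Ω
R_total = R_p + 12.0 = 3.025 + 12.0 = 15.03 Ω
I = V / R_total = 220 / 15.03 = 14.64 A
Voltage across the parallel pair: V_p = I × R_p = 14.64 × 3.025 = 44.30 V
R1 has V_p across it, so P = V_p²/R1.
P_R1 = (44.30)² / 8.49 = 231.1 W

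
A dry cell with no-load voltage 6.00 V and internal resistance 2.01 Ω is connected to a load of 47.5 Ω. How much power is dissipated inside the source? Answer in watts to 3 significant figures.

0.0295 W

Internal loss is I²r, with I set by the total series resistance r+R.
I = ε / (r + R) = 6.00 / (2.01 + 47.5) = 0.1212 A
P_int = I² r = (0.1212)² × 2.01 = 0.02952 W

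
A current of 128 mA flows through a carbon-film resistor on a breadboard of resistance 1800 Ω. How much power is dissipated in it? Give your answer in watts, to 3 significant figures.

29.5 W

Current and resistance are given, so P = I²R is the direct form.
P = (0.1280 A)² × 1800 Ω = 29.49 W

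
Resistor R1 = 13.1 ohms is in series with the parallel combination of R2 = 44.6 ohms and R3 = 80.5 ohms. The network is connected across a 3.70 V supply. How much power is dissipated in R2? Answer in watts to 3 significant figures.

Replace R2 and R3 with their parallel equivalent so the circuit becomes R1 in series with R_p.
R_p = (44.6×80.5)/(44.6+80.5) = 28.70 Ω
R_total = 13.1 + 28.70 = 41.80 Ω
I = V / R_total = 3.70 / 41.80 = 0.08852 A
Voltage across the parallel pair: V_p = I × R_p = 0.08852 × 28.70 = 2.540 V
With V_p across R2, its power is V_p²/R2.
P_R2 = (2.540)² / 44.6 = 0.1447 W

0.145 W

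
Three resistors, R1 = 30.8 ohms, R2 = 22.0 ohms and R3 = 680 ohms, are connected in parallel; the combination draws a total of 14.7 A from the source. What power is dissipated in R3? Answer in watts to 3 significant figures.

Only the total current is stated, so first find the parallel equivalent to get the voltage across the combination.
1/R_eq = 1/30.8 + 1/22.0 + 1/680 ⇒ R_eq = 12.60 Ω
V = I_total × R_eq = 14.70 × 12.60 = 185.2 V
P_R3 = V² / R3 = (185.2)² / 680 = 50.42 W

50.4 W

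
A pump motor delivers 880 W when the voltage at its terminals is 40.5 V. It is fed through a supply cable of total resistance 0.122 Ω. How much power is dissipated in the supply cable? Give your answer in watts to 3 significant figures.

57.6 W

The supply cable is a series resistance carrying the load current; its dissipation is I²R_line.
I = P / V = 880 / 40.5 = 21.73 A through the supply cable.
P_line = I² R_line = (21.73)² × 0.122 = 57.60 W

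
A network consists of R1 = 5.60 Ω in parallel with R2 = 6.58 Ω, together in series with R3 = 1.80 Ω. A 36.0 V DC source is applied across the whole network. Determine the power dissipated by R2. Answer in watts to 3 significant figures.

Reduce the parallel combination to a single R_p; the circuit then becomes R_p in series with the remaining resistor.
R_p = (5.60×6.58)/(5.60+6.58) = 3.025 Ω
R_total = R_p + 1.80 = 3.025 + 1.80 = 4.825 Ω
I = V / R_total = 36.0 / 4.825 = 7.461 A
Voltage across the parallel pair: V_p = I × R_p = 7.461 × 3.025 = 22.57 V
R2 sits across V_p; its power is V_p²/R.
P_R2 = (22.57)² / 6.58 = 77.42 W

77.4 W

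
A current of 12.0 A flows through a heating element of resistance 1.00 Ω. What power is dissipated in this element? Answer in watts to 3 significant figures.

Knowing I and R, the power is just I²R — no need to find V first.
P = (12.00 A)² × 1.00 Ω = 144.0 W

144 W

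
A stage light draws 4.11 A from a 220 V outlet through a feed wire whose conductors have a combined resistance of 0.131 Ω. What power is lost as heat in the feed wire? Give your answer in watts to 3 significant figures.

2.21 W

Line loss is just I²R for the cable — we know both I and R_line directly.
The feed wire carries the full 4.11 A.
P_line = I² R_line = (4.110)² × 0.131 = 2.213 W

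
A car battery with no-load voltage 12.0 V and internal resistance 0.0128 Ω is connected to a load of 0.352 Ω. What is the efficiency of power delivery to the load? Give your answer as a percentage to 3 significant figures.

The source delivers εI, of which I²R reaches the load and I²r is lost; since I is common, η = R/(R+r).
η = R / (R + r) = 0.352 / (0.352 + 0.0128) = 0.9649

96.5 %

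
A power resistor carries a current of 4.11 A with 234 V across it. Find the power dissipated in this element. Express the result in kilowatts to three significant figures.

With V and I both given, power follows immediately from P = V I.
P = 234 V × 4.110 A = 961.7 W

0.962 kW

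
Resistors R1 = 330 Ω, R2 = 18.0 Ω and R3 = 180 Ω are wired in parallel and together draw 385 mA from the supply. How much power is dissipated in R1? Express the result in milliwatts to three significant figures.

109 mW

Parallel branches share V, not I — compute V via R_eq, then use V²/R for the target branch.
1/R_eq = 1/330 + 1/18.0 + 1/180 ⇒ R_eq = 15.59 Ω
V = I_total × R_eq = 0.3850 × 15.59 = 6.002 V
P_R1 = V² / R1 = (6.002)² / 330 = 0.1092 W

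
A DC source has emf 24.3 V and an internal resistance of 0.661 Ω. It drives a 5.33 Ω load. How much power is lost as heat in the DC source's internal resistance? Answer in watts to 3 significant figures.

The internal resistance carries the same current as the load; P_int = I²r.
I = ε / (r + R) = 24.3 / (0.661 + 5.33) = 4.056 A
P_int = I² r = (4.056)² × 0.661 = 10.87 W

10.9 W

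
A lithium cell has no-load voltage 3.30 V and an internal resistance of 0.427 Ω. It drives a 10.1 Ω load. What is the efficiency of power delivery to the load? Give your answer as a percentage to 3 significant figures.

95.9 %

η = P_load/(P_load+P_int) = I²R/(I²R+I²r) = R/(R+r) — the I² cancels for series elements.
η = R / (R + r) = 10.1 / (10.1 + 0.427) = 0.9594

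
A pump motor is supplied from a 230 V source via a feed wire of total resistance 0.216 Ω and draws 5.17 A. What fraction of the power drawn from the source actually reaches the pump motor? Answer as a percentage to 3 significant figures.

99.5 %

The feed wire carries the full 5.17 A.
P_line = I² R_line = (5.170)² × 0.216 = 5.773 W
P_source = V I = 230 × 5.170 = 1189 W; P_load = 1183 W
η = P_load / P_source = 1183 / 1189 = 0.9951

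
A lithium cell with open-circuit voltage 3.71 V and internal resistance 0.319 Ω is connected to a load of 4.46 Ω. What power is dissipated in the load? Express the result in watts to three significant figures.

2.69 W

The internal resistance and the load are in series, so the same I flows through both; get I from ε/(r+R), then I²R for the load.
I = ε / (r + R) = 3.71 / (0.319 + 4.46) = 0.7763 A
P_load = I² R = (0.7763)² × 4.46 = 2.688 W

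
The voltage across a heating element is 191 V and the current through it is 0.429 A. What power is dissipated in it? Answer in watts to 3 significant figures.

81.9 W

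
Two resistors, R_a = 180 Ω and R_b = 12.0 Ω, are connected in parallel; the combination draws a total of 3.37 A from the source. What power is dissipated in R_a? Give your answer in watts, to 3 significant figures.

7.99 W

The branches share the same voltage, but only the total current is given — find V from the equivalent resistance first.
1/R_eq = 1/180 + 1/12.0 ⇒ R_eq = 11.25 Ω
V = I_total × R_eq = 3.370 × 11.25 = 37.91 V
P_R_a = V² / R_a = (37.91)² / 180 = 7.985 W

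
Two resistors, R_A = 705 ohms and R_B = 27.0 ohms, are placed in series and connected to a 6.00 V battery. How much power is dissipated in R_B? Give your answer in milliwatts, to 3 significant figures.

1.81 mW

Since the resistors are in series they all carry the loop current I = V/R_total; the power in any one is I²R.
R_total = 705 + 27.0 = 732.0 Ω
I = V / R_total = 6.00 / 732.0 = 0.008197 A
P_R_B = I² × R_B = (0.008197)² × 27.0 = 0.001814 W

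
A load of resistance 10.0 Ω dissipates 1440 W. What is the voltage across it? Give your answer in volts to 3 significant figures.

120 V

The two known quantities fix the third via V = √(P R).
V = √(1440 × 10.0) = 120.0 V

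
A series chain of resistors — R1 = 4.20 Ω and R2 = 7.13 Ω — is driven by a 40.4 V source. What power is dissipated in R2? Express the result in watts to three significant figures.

In a series string the same current flows through every resistor — find that current, then P = I²R for the one we want.
R_total = 4.20 + 7.13 = 11.33 Ω
I = V / R_total = 40.4 / 11.33 = 3.566 A
P_R2 = I² × R2 = (3.566)² × 7.13 = 90.66 W

90.7 W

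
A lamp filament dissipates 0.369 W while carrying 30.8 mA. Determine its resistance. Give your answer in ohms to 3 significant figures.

The two known quantities fix the third via R = P / I².
R = 0.369 / (0.03080)² = 389.0 Ω

389 Ω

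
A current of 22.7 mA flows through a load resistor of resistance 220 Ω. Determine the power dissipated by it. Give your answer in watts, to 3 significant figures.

The current through and the resistance of the element are both given; use P = I²R.
P = (0.02270 A)² × 220 Ω = 0.1134 W

0.113 W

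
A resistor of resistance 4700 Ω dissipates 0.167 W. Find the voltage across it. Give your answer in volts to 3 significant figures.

28.0 V

From P = V I = I²R = V²/R, with the two given quantities we get V = √(P R).
V = √(0.167 × 4700) = 28.02 V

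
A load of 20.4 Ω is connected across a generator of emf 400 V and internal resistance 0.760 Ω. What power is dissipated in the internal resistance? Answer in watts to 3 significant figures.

The internal resistance carries the same current as the load; P_int = I²r.
I = ε / (r + R) = 400 / (0.760 + 20.4) = 18.90 A
P_int = I² r = (18.90)² × 0.760 = 271.6 W

272 W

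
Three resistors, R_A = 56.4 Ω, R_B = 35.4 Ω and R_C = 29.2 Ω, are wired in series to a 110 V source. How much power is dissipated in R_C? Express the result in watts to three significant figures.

In a series string the same current flows through every resistor — find that current, then P = I²R for the one we want.
R_total = 56.4 + 35.4 + 29.2 = 121.0 Ω
I = V / R_total = 110 / 121.0 = 0.9091 A
P_R_C = I² × R_C = (0.9091)² × 29.2 = 24.13 W

24.1 W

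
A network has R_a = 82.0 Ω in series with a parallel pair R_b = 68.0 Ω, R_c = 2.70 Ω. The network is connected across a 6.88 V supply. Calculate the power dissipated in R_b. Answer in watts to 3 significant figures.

Collapse R_b‖R_c to a single equivalent, reducing the network to two series elements.
R_p = (68.0×2.70)/(68.0+2.70) = 2.597 Ω
R_total = 82.0 + 2.597 = 84.60 Ω
I = V / R_total = 6.88 / 84.60 = 0.08133 A
Voltage across the parallel pair: V_p = I × R_p = 0.08133 × 2.597 = 0.2112 V
R_b sees V_p directly, so P = V_p² / R_b.
P_R_b = (0.2112)² / 68.0 = 0.0006559 W

0.000656 W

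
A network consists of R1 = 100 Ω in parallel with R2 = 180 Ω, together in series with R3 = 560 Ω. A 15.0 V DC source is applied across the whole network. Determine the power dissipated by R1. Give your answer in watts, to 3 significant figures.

0.0239 W

Collapse the R1‖R2 pair into one equivalent R_p; then R_p and R3 form a series string.
R_p = (100×180)/(100+180) = 64.29 Ω
R_total = R_p + 560 = 64.29 + 560 = 624.3 Ω
I = V / R_total = 15.0 / 624.3 = 0.02403 A
Voltage across the parallel pair: V_p = I × R_p = 0.02403 × 64.29 = 1.545 V
R1 has V_p across it, so P = V_p²/R1.
P_R1 = (1.545)² / 100 = 0.02386 W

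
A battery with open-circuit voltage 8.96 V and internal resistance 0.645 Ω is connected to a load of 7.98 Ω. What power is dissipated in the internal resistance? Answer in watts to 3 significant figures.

Internal loss is I²r, with I set by the total series resistance r+R.
I = ε / (r + R) = 8.96 / (0.645 + 7.98) = 1.039 A
P_int = I² r = (1.039)² × 0.645 = 0.6961 W

0.696 W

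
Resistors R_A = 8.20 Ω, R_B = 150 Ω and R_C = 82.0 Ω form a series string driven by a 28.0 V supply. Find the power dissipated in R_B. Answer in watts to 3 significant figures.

2.04 W

Every series element carries the same I. Get I from the total resistance, then P = I² × R_B.
R_total = 8.20 + 150 + 82.0 = 240.2 Ω
I = V / R_total = 28.0 / 240.2 = 0.1166 A
P_R_B = I² × R_B = (0.1166)² × 150 = 2.038 W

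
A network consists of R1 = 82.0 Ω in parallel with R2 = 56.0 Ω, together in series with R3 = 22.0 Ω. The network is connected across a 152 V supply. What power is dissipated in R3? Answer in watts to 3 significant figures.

Collapse the R1‖R2 pair into one equivalent R_p; then R_p and R3 form a series string.
R_p = (82.0×56.0)/(82.0+56.0) = 33.28 Ω
R_total = R_p + 22.0 = 33.28 + 22.0 = 55.28 Ω
I = V / R_total = 152 / 55.28 = 2.750 A
R3 carries the full series current, so P = I²R.
P_R3 = (2.750)² × 22.0 = 166.4 W

166 W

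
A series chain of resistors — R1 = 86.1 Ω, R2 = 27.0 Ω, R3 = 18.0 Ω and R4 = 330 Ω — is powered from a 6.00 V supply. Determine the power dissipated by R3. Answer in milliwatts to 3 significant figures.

In a series string the same current flows through every resistor — find that current, then P = I²R for the one we want.
R_total = 86.1 + 27.0 + 18.0 + 330 = 461.1 Ω
I = V / R_total = 6.00 / 461.1 = 0.01301 A
P_R3 = I² × R3 = (0.01301)² × 18.0 = 0.003048 W

3.05 mW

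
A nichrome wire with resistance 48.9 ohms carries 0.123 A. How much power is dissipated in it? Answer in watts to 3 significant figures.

0.740 W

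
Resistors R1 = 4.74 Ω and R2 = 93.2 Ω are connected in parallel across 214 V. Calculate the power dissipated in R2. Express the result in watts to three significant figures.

491 W

The supply voltage appears across each parallel branch — just use P = V²/R2.
P_R2 = V² / R2 = (214)² / 93.2 Ω = 491.4 W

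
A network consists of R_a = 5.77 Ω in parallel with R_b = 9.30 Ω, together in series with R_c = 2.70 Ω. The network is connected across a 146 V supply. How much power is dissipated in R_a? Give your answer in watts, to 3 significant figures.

1190 W

Combine R_a and R_b into their parallel equivalent first, reducing the network to two series resistors.
R_p = (5.77×9.30)/(5.77+9.30) = 3.561 Ω
R_total = R_p + 2.70 = 3.561 + 2.70 = 6.261 Ω
I = V / R_total = 146 / 6.261 = 23.32 A
Voltage across the parallel pair: V_p = I × R_p = 23.32 × 3.561 = 83.04 V
R_a sits across V_p; its power is V_p²/R.
P_R_a = (83.04)² / 5.77 = 1195 W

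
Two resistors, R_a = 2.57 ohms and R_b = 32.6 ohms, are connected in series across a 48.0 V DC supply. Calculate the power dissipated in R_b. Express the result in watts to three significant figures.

In a series string the same current flows through every resistor — find that current, then P = I²R for the one we want.
R_total = 2.57 + 32.6 = 35.17 Ω
I = V / R_total = 48.0 / 35.17 = 1.365 A
P_R_b = I² × R_b = (1.365)² × 32.6 = 60.72 W

60.7 W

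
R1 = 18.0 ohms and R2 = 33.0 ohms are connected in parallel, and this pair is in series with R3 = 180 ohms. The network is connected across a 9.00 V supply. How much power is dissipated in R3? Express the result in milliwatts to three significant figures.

Collapse the R1‖R2 pair into one equivalent R_p; then R_p and R3 form a series string.
R_p = (18.0×33.0)/(18.0+33.0) = 11.65 Ω
R_total = R_p + 180 = 11.65 + 180 = 191.6 Ω
I = V / R_total = 9.00 / 191.6 = 0.04696 A
All the supply current flows through R3; use P = I²R3.
P_R3 = (0.04696)² × 180 = 0.3970 W

397 mW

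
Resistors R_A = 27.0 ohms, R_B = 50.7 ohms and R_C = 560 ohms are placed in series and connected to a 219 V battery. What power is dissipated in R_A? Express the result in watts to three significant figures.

3.18 W

Since the resistors are in series they all carry the loop current I = V/R_total; the power in any one is I²R.
R_total = 27.0 + 50.7 + 560 = 637.7 Ω
I = V / R_total = 219 / 637.7 = 0.3434 A
P_R_A = I² × R_A = (0.3434)² × 27.0 = 3.184 W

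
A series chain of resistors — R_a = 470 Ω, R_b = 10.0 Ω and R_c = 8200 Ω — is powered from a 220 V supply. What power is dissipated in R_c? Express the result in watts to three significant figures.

Every series element carries the same I. Get I from the total resistance, then P = I² × R_c.
R_total = 470 + 10.0 + 8200 = 8680 Ω
I = V / R_total = 220 / 8680 = 0.02535 A
P_R_c = I² × R_c = (0.02535)² × 8200 = 5.268 W

5.27 W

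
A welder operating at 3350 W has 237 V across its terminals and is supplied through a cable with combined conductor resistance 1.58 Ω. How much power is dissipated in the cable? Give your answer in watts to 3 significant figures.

316 W

Only the current and the line resistance are needed for the I²R loss.
I = P / V = 3350 / 237 = 14.14 A through the cable.
P_line = I² R_line = (14.14)² × 1.58 = 315.7 W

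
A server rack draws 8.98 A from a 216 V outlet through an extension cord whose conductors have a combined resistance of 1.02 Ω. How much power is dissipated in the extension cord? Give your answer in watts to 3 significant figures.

Line loss is just I²R for the cable — we know both I and R_line directly.
The extension cord carries the full 8.98 A.
P_line = I² R_line = (8.980)² × 1.02 = 82.25 W

82.3 W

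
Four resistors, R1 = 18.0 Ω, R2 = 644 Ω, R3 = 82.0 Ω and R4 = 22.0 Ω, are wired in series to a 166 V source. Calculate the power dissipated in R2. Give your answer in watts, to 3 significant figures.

30.2 W

Series elements share the same current, so find I first, then use P = I²R.
R_total = 18.0 + 644 + 82.0 + 22.0 = 766.0 Ω
I = V / R_total = 166 / 766.0 = 0.2167 A
P_R2 = I² × R2 = (0.2167)² × 644 = 30.24 W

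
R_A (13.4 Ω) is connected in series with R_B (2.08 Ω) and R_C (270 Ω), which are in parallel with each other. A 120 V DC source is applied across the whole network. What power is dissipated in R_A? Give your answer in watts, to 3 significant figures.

Replace R_B and R_C with their parallel equivalent so the circuit becomes R_A in series with R_p.
R_p = (2.08×270)/(2.08+270) = 2.064 Ω
R_total = 13.4 + 2.064 = 15.46 Ω
I = V / R_total = 120 / 15.46 = 7.760 A
R_A is in the main series path, so its power is I²R_A.
P_R_A = (7.760)² × 13.4 = 806.9 W

807 W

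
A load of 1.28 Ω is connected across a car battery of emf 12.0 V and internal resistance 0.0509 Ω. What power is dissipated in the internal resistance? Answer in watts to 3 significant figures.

4.14 W

r is in series with the load, so it carries the full circuit current — the loss in it is I²r.
I = ε / (r + R) = 12.0 / (0.0509 + 1.28) = 9.016 A
P_int = I² r = (9.016)² × 0.0509 = 4.138 W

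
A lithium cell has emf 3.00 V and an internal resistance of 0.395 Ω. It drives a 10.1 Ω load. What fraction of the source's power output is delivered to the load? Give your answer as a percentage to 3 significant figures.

96.2 %

Efficiency is P_load / P_total. With a series r and R sharing the same I, P = I²R for each, so η = R/(R+r).
η = R / (R + r) = 10.1 / (10.1 + 0.395) = 0.9624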